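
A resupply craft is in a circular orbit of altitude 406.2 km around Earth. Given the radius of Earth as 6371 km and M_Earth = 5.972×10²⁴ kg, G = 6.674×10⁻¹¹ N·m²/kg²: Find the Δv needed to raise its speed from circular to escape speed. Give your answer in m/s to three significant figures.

Δv ≈ 3180 m/s

μ = GM = 6.674×10⁻¹¹ × 5.972×10²⁴ = 3.986×10¹⁴ m³/s².
r = 6371 + 406.2 = 6777.2 km = 6.7772×10⁶ m.
Circular speed v_c = √(μ/r) = 7669 m/s.
Escape speed v_esc = √(2μ/r) = √2 × v_c = 10850 m/s.
Δv = v_esc − v_c = 3177 m/s.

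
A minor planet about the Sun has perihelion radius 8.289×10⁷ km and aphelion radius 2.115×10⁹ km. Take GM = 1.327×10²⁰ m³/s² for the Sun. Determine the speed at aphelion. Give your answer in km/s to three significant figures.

v ≈ 2.18 km/s

Semi-major axis a = (r_p + r_a)/2 = 1.0989×10⁹ km = 1.099×10¹² m.
Vis-viva: v² = μ(2/r − 1/a) = 1.327×10²⁰ × (9.456×10⁻¹³ − 9.100×10⁻¹³) = 4.732×10⁶ m²/s².
v = 2175 m/s = 2.175 km/s.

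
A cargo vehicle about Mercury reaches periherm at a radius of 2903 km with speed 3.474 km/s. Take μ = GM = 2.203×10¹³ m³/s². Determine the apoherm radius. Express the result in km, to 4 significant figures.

apoherm radius ≈ 11270 km

r_p = 2.903×10⁶ m.
Specific energy ε = v²/2 − μ/r = -1.554×10⁶ J/kg, so a = −μ/(2ε) = 7.087×10⁶ m.
The apsides satisfy r_p + r_a = 2a, so the apoherm radius is 2a − r_p = 1.127×10⁷ m = 11270 km.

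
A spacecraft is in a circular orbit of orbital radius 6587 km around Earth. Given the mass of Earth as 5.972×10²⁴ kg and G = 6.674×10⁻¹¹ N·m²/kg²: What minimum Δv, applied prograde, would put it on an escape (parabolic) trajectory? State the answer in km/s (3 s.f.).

Δv ≈ 3.22 km/s

μ = GM = 6.674×10⁻¹¹ × 5.972×10²⁴ = 3.986×10¹⁴ m³/s².
r = 6587 km = 6.587×10⁶ m.
Circular speed v_c = √(μ/r) = 7779 m/s.
Escape speed v_esc = √(2μ/r) = √2 × v_c = 11000 m/s.
Δv = v_esc − v_c = 3222 m/s = 3.222 km/s.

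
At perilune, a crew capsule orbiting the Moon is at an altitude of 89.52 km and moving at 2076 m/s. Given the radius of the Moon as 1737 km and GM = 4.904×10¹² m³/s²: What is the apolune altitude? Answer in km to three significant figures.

r_p = 1737 + 89.52 = 1826.5 km = 1.827×10⁶ m.
Specific energy ε = v²/2 − μ/r = -5.300×10⁵ J/kg, so a = −μ/(2ε) = 4.626×10⁶ m.
The apsides satisfy r_p + r_a = 2a, so the apolune radius is 2a − r_p = 7.426×10⁶ m = 7426.3 km.
Apolune altitude = 7426.3 − 1737 = 5689.3 km.

apolune altitude ≈ 5690 km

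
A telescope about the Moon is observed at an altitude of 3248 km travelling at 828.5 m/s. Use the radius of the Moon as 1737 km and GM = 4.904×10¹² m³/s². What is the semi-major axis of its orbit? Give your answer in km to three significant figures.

r = 1737 + 3248 = 4985.0 km = 4.985×10⁶ m.
Vis-viva rearranged: 1/a = 2/r − v²/μ = 4.012×10⁻⁷ − 1.400×10⁻⁷ = 2.612×10⁻⁷ m⁻¹.
a = 3.828×10⁶ m = 3828.0 km.

a ≈ 3830 km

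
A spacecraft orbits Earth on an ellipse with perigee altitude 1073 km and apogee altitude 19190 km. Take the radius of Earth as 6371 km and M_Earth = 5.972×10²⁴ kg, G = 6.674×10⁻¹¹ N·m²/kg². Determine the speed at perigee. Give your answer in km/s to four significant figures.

μ = GM = 6.674×10⁻¹¹ × 5.972×10²⁴ = 3.986×10¹⁴ m³/s².
r_p = 6371 + 1073 = 7444.0 km = 7.4440×10⁶ m.
r_a = 6371 + 19190 = 25561 km = 2.5561×10⁷ m.
Semi-major axis a = (r_p + r_a)/2 = 16502 km = 1.650×10⁷ m.
Vis-viva: v² = μ(2/r − 1/a) = 3.986×10¹⁴ × (2.687×10⁻⁷ − 6.060×10⁻⁸) = 8.293×10⁷ m²/s².
v = 9107 m/s = 9.107 km/s.

v ≈ 9.107 km/s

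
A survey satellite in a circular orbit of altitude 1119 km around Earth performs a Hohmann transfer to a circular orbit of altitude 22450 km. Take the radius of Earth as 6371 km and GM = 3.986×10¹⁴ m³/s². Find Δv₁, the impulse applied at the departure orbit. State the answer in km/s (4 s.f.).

Δv ≈ 1.896 km/s

r₁ = 6371 + 1119 = 7490.0 km = 7.4900×10⁶ m.
r₂ = 6371 + 22450 = 28821 km = 2.8821×10⁷ m.
Transfer ellipse a_t = (r₁ + r₂)/2 = 1.816×10⁷ m.
At r₁: circular v_c1 = √(μ/r₁) = 7295 m/s; transfer-perigee v_p = √[μ(2/r₁ − 1/a_t)] = 9191 m/s.
Δv₁ = v_p − v_c1 = 1896 m/s.
= 1.896 km/s.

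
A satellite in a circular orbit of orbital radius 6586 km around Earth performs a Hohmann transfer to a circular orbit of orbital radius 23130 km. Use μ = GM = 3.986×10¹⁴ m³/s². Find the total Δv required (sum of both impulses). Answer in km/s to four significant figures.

r₁ = 6586 km = 6.586×10⁶ m.
r₂ = 23130 km = 2.313×10⁷ m.
Transfer ellipse a_t = (r₁ + r₂)/2 = 1.486×10⁷ m.
At r₁: circular v_c1 = √(μ/r₁) = 7780 m/s; transfer-perigee v_p = √[μ(2/r₁ − 1/a_t)] = 9707 m/s.
Δv₁ = v_p − v_c1 = 1927 m/s.
At r₂: circular v_c2 = √(μ/r₂) = 4151 m/s; transfer-apogee v_a = √[μ(2/r₂ − 1/a_t)] = 2764 m/s.
Δv₂ = v_c2 − v_a = 1387 m/s.
Total Δv = Δv₁ + Δv₂ = 3314 m/s = 3.314 km/s.

Δv_total ≈ 3.314 km/s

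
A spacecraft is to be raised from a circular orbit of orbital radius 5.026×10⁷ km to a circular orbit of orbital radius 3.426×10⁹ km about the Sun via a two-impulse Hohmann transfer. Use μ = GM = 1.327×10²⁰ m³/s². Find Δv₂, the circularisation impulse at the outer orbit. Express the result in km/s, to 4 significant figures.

r₁ = 5.026×10⁷ km = 5.026×10¹⁰ m.
r₂ = 3.426×10⁹ km = 3.426×10¹² m.
Transfer ellipse a_t = (r₁ + r₂)/2 = 1.738×10¹² m.
At r₁: circular v_c1 = √(μ/r₁) = 51380 m/s; transfer-perihelion v_p = √[μ(2/r₁ − 1/a_t)] = 72140 m/s.
At r₂: circular v_c2 = √(μ/r₂) = 6224 m/s; transfer-aphelion v_a = √[μ(2/r₂ − 1/a_t)] = 1058 m/s.
Δv₂ = v_c2 − v_a = 5165 m/s.
= 5.165 km/s.

Δv ≈ 5.165 km/s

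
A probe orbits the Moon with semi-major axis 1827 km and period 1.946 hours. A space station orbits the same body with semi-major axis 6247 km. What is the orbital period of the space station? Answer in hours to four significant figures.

Kepler's third law: T² ∝ a³, so T₂ = T₁ (a₂/a₁)^(3/2).
a₂/a₁ = 3.419, (a₂/a₁)^(3/2) = 6.323.
T₂ = 1.946 × 6.323 = 12.30 hours.

T₂ ≈ 12.30 hours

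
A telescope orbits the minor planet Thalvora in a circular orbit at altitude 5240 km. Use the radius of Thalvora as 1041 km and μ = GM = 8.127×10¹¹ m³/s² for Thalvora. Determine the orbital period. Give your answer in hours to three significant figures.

r = 1041 + 5240 = 6281.0 km = 6.2810×10⁶ m.
Kepler's third law: T = 2π√(r³/μ) = 2π√((6.281×10⁶)³ / 8.127×10¹¹).
r³/μ = 3.049×10⁸ s², so T = 2π × 1.746×10⁴ = 1.097×10⁵ s.
Converting: 1.097×10⁵ s ÷ 3600 = 30.48 hours.

T ≈ 30.5 hours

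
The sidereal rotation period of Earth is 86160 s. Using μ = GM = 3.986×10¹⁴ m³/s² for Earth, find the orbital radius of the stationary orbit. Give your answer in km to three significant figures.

A synchronous orbit has period T, so by Kepler's third law a = (μT²/4π²)^(1/3).
μT²/4π² = 3.986×10¹⁴ × (8.616×10⁴)² / 39.48 = 7.495×10²² m³.
a = 4.216×10⁷ m = 42163 km.

r_sync ≈ 42200 km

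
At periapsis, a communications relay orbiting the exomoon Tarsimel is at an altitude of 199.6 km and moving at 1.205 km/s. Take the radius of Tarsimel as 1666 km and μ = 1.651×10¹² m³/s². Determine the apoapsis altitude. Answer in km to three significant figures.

apoapsis altitude ≈ 6850 km

r_p = 1666 + 199.6 = 1865.6 km = 1.866×10⁶ m.
Specific energy ε = v²/2 − μ/r = -1.590×10⁵ J/kg, so a = −μ/(2ε) = 5.193×10⁶ m.
The apsides satisfy r_p + r_a = 2a, so the apoapsis radius is 2a − r_p = 8.521×10⁶ m = 8520.8 km.
Apoapsis altitude = 8520.8 − 1666 = 6854.8 km.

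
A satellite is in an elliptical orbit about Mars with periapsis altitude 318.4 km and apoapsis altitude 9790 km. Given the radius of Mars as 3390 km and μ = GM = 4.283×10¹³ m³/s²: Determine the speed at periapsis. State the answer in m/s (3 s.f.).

v ≈ 4250 m/s

r_p = 3390 + 318.4 = 3708.4 km = 3.7084×10⁶ m.
r_a = 3390 + 9790 = 13180 km = 1.3180×10⁷ m.
Semi-major axis a = (r_p + r_a)/2 = 8444.2 km = 8.444×10⁶ m.
Vis-viva: v² = μ(2/r − 1/a) = 4.283×10¹³ × (5.393×10⁻⁷ − 1.184×10⁻⁷) = 1.803×10⁷ m²/s².
v = 4246 m/s.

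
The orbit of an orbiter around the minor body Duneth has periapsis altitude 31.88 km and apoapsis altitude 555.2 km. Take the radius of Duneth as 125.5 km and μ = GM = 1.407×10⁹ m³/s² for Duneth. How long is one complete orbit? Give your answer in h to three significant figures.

r_p = 125.5 + 31.88 = 157.38 km = 1.5738×10⁵ m.
r_a = 125.5 + 555.2 = 680.70 km = 6.8070×10⁵ m.
Semi-major axis a = (r_p + r_a)/2 = (157.38 + 680.70)/2 = 419.04 km = 4.190×10⁵ m.
By Kepler's third law T = 2π√(a³/μ) = 2π × 7.232×10³ = 4.544×10⁴ s.
= 12.62 h.

T ≈ 12.6 h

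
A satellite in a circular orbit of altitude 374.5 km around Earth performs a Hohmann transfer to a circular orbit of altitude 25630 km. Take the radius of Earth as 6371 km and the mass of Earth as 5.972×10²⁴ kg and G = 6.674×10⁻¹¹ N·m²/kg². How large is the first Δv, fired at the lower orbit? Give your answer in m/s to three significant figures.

Δv ≈ 2190 m/s

μ = GM = 6.674×10⁻¹¹ × 5.972×10²⁴ = 3.986×10¹⁴ m³/s².
r₁ = 6371 + 374.5 = 6745.5 km = 6.7455×10⁶ m.
r₂ = 6371 + 25630 = 32001 km = 3.2001×10⁷ m.
Transfer ellipse a_t = (r₁ + r₂)/2 = 1.937×10⁷ m.
At r₁: circular v_c1 = √(μ/r₁) = 7687 m/s; transfer-perigee v_p = √[μ(2/r₁ − 1/a_t)] = 9879 m/s.
Δv₁ = v_p − v_c1 = 2193 m/s.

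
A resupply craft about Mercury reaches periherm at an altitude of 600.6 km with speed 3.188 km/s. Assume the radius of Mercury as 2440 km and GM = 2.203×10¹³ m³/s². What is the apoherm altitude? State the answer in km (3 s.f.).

r_p = 2440 + 600.6 = 3040.6 km = 3.041×10⁶ m.
Specific energy ε = v²/2 − μ/r = -2.164×10⁶ J/kg, so a = −μ/(2ε) = 5.091×10⁶ m.
The apsides satisfy r_p + r_a = 2a, so the apoherm radius is 2a − r_p = 7.141×10⁶ m = 7141.5 km.
Apoherm altitude = 7141.5 − 2440 = 4701.5 km.

apoherm altitude ≈ 4700 km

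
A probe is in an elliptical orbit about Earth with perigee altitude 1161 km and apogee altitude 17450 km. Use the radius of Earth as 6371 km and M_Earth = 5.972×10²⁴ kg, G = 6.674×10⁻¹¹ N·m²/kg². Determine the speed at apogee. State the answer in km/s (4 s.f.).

μ = GM = 6.674×10⁻¹¹ × 5.972×10²⁴ = 3.986×10¹⁴ m³/s².
r_p = 6371 + 1161 = 7532.0 km = 7.5320×10⁶ m.
r_a = 6371 + 17450 = 23821 km = 2.3821×10⁷ m.
Semi-major axis a = (r_p + r_a)/2 = 15676 km = 1.568×10⁷ m.
Vis-viva: v² = μ(2/r − 1/a) = 3.986×10¹⁴ × (8.396×10⁻⁸ − 6.379×10⁻⁸) = 8.039×10⁶ m²/s².
v = 2835 m/s = 2.835 km/s.

v ≈ 2.835 km/s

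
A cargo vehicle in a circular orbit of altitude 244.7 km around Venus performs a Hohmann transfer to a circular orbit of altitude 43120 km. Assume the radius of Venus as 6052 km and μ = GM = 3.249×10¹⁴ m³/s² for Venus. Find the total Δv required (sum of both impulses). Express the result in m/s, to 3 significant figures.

r₁ = 6052 + 244.7 = 6296.7 km = 6.2967×10⁶ m.
r₂ = 6052 + 43120 = 49172 km = 4.9172×10⁷ m.
Transfer ellipse a_t = (r₁ + r₂)/2 = 2.773×10⁷ m.
At r₁: circular v_c1 = √(μ/r₁) = 7183 m/s; transfer-periapsis v_p = √[μ(2/r₁ − 1/a_t)] = 9565 m/s.
Δv₁ = v_p − v_c1 = 2381 m/s.
At r₂: circular v_c2 = √(μ/r₂) = 2570 m/s; transfer-apoapsis v_a = √[μ(2/r₂ − 1/a_t)] = 1225 m/s.
Δv₂ = v_c2 − v_a = 1346 m/s.
Total Δv = Δv₁ + Δv₂ = 3727 m/s.

Δv_total ≈ 3730 m/s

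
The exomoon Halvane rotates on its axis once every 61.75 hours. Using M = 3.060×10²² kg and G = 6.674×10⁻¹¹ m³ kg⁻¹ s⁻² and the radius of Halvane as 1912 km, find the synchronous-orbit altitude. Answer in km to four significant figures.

μ = GM = 6.674×10⁻¹¹ × 3.060×10²² = 2.042×10¹² m³/s².
T = 61.75 hours = 2.223×10⁵ s.
A synchronous orbit has period T, so by Kepler's third law a = (μT²/4π²)^(1/3).
μT²/4π² = 2.042×10¹² × (2.223×10⁵)² / 39.48 = 2.556×10²¹ m³.
a = 1.367×10⁷ m = 13673 km.
Altitude h = a − R = 13673 − 1912 = 11761 km.

h_sync ≈ 11760 km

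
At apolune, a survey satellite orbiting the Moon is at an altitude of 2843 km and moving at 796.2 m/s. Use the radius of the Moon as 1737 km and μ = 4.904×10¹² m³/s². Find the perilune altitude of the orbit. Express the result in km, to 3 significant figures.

r_a = 1737 + 2843 = 4580.0 km = 4.580×10⁶ m.
Specific energy ε = v²/2 − μ/r = -7.538×10⁵ J/kg, so a = −μ/(2ε) = 3.253×10⁶ m.
The apsides satisfy r_p + r_a = 2a, so the perilune radius is 2a − r_a = 1.926×10⁶ m = 1925.9 km.
Perilune altitude = 1925.9 − 1737 = 188.92 km.

perilune altitude ≈ 189 km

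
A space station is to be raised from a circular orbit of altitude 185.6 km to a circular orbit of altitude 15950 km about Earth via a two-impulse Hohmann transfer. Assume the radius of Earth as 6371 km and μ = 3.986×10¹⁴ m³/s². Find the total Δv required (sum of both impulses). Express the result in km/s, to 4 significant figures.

Δv_total ≈ 3.276 km/s

r₁ = 6371 + 185.6 = 6556.6 km = 6.5566×10⁶ m.
r₂ = 6371 + 15950 = 22321 km = 2.2321×10⁷ m.
Transfer ellipse a_t = (r₁ + r₂)/2 = 1.444×10⁷ m.
At r₁: circular v_c1 = √(μ/r₁) = 7797 m/s; transfer-perigee v_p = √[μ(2/r₁ − 1/a_t)] = 9694 m/s.
Δv₁ = v_p − v_c1 = 1897 m/s.
At r₂: circular v_c2 = √(μ/r₂) = 4226 m/s; transfer-apogee v_a = √[μ(2/r₂ − 1/a_t)] = 2848 m/s.
Δv₂ = v_c2 − v_a = 1378 m/s.
Total Δv = Δv₁ + Δv₂ = 3276 m/s = 3.276 km/s.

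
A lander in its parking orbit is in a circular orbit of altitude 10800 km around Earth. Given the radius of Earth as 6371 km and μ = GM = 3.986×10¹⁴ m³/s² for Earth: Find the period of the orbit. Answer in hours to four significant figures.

T ≈ 6.220 hours

r = 6371 + 10800 = 17171 km = 1.7171×10⁷ m.
Kepler's third law: T = 2π√(r³/μ) = 2π√((1.717×10⁷)³ / 3.986×10¹⁴).
r³/μ = 1.270×10⁷ s², so T = 2π × 3.564×10³ = 2.239×10⁴ s.
Converting: 2.239×10⁴ s ÷ 3600 = 6.220 hours.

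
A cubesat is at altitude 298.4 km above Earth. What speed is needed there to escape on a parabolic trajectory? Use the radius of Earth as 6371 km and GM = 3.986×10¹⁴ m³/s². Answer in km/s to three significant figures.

r = 6371 + 298.4 = 6669.4 km = 6.6694×10⁶ m.
Escape speed v_esc = √(2μ/r) = √(2 × 3.986×10¹⁴ / 6.669×10⁶) = √(1.195×10⁸) = 10930 m/s.
= 10.93 km/s.

v_esc ≈ 10.9 km/s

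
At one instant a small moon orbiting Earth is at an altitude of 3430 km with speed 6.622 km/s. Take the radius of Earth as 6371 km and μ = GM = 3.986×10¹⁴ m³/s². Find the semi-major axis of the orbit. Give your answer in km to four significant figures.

a ≈ 10630 km

r = 6371 + 3430 = 9801.0 km = 9.801×10⁶ m.
Specific orbital energy ε = v²/2 − μ/r = (6622)²/2 − 3.986×10¹⁴/9.801×10⁶ = -1.874×10⁷ J/kg.
Since ε = −μ/(2a), a = −μ/(2ε) = 1.063×10⁷ m = 10633 km.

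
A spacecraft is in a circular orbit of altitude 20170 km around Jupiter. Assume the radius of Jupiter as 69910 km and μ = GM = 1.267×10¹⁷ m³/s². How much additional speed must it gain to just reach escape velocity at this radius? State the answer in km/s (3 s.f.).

Δv ≈ 15.5 km/s

r = 69910 + 20170 = 90080 km = 9.0080×10⁷ m.
Circular speed v_c = √(μ/r) = 37500 m/s.
Escape speed v_esc = √(2μ/r) = √2 × v_c = 53040 m/s.
Δv = v_esc − v_c = 15530 m/s = 15.53 km/s.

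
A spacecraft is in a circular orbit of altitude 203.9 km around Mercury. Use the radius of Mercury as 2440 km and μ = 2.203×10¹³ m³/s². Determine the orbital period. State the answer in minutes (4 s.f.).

r = 2440 + 203.9 = 2643.9 km = 2.6439×10⁶ m.
Kepler's third law: T = 2π√(r³/μ) = 2π√((2.644×10⁶)³ / 2.203×10¹³).
r³/μ = 8.389×10⁵ s², so T = 2π × 9.159×10² = 5.755×10³ s.
Converting: 5.755×10³ s ÷ 60.00 = 95.92 minutes.

T ≈ 95.92 minutes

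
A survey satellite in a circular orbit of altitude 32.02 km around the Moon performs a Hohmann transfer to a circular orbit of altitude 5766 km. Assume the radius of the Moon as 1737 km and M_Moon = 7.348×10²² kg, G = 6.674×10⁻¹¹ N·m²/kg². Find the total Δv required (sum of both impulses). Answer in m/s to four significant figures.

Δv_total ≈ 762.2 m/s

μ = GM = 6.674×10⁻¹¹ × 7.348×10²² = 4.904×10¹² m³/s².
r₁ = 1737 + 32.02 = 1769.0 km = 1.7690×10⁶ m.
r₂ = 1737 + 5766 = 7503.0 km = 7.5030×10⁶ m.
Transfer ellipse a_t = (r₁ + r₂)/2 = 4.636×10⁶ m.
At r₁: circular v_c1 = √(μ/r₁) = 1665 m/s; transfer-perilune v_p = √[μ(2/r₁ − 1/a_t)] = 2118 m/s.
Δv₁ = v_p − v_c1 = 453.2 m/s.
At r₂: circular v_c2 = √(μ/r₂) = 808.5 m/s; transfer-apolune v_a = √[μ(2/r₂ − 1/a_t)] = 499.4 m/s.
Δv₂ = v_c2 − v_a = 309.1 m/s.
Total Δv = Δv₁ + Δv₂ = 762.2 m/s.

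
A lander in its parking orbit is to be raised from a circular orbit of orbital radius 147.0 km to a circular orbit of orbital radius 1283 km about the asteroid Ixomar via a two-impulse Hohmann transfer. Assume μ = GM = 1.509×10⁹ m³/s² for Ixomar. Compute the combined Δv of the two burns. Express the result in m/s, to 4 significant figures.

Δv_total ≈ 53.15 m/s

r₁ = 147.0 km = 1.470×10⁵ m.
r₂ = 1283 km = 1.283×10⁶ m.
Transfer ellipse a_t = (r₁ + r₂)/2 = 7.150×10⁵ m.
At r₁: circular v_c1 = √(μ/r₁) = 101.3 m/s; transfer-periapsis v_p = √[μ(2/r₁ − 1/a_t)] = 135.7 m/s.
Δv₁ = v_p − v_c1 = 34.40 m/s.
At r₂: circular v_c2 = √(μ/r₂) = 34.30 m/s; transfer-apoapsis v_a = √[μ(2/r₂ − 1/a_t)] = 15.55 m/s.
Δv₂ = v_c2 − v_a = 18.74 m/s.
Total Δv = Δv₁ + Δv₂ = 53.15 m/s.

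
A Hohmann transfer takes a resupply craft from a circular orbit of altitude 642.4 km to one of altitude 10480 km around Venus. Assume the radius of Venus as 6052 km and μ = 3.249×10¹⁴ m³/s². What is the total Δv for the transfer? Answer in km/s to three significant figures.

Δv_total ≈ 2.41 km/s

r₁ = 6052 + 642.4 = 6694.4 km = 6.6944×10⁶ m.
r₂ = 6052 + 10480 = 16532 km = 1.6532×10⁷ m.
Transfer ellipse a_t = (r₁ + r₂)/2 = 1.161×10⁷ m.
At r₁: circular v_c1 = √(μ/r₁) = 6967 m/s; transfer-periapsis v_p = √[μ(2/r₁ − 1/a_t)] = 8312 m/s.
Δv₁ = v_p − v_c1 = 1345 m/s.
At r₂: circular v_c2 = √(μ/r₂) = 4433 m/s; transfer-apoapsis v_a = √[μ(2/r₂ − 1/a_t)] = 3366 m/s.
Δv₂ = v_c2 − v_a = 1067 m/s.
Total Δv = Δv₁ + Δv₂ = 2413 m/s = 2.413 km/s.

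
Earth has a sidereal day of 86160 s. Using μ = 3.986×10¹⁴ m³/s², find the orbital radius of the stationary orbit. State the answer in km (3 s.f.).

A synchronous orbit has period T, so by Kepler's third law a = (μT²/4π²)^(1/3).
μT²/4π² = 3.986×10¹⁴ × (8.616×10⁴)² / 39.48 = 7.495×10²² m³.
a = 4.216×10⁷ m = 42163 km.

r_sync ≈ 42200 km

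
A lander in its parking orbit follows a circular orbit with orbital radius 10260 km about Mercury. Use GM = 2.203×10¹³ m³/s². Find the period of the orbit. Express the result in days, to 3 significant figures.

T ≈ 0.509 days

r = 10260 km = 1.026×10⁷ m.
Kepler's third law: T = 2π√(r³/μ) = 2π√((1.026×10⁷)³ / 2.203×10¹³).
r³/μ = 4.903×10⁷ s², so T = 2π × 7.002×10³ = 4.399×10⁴ s.
Converting: 4.399×10⁴ s ÷ 86400 = 0.5092 days.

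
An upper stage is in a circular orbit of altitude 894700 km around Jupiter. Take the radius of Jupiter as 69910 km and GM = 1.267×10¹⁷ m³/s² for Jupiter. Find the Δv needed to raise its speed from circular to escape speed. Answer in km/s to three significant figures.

Δv ≈ 4.75 km/s

r = 69910 + 894700 = 964610 km = 9.6461×10⁸ m.
Circular speed v_c = √(μ/r) = 11460 m/s.
Escape speed v_esc = √(2μ/r) = √2 × v_c = 16210 m/s.
Δv = v_esc − v_c = 4747 m/s = 4.747 km/s.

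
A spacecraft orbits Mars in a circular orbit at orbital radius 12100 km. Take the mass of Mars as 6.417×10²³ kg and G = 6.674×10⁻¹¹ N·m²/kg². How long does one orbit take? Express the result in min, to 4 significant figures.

T ≈ 673.5 min

μ = GM = 6.674×10⁻¹¹ × 6.417×10²³ = 4.283×10¹³ m³/s².
r = 12100 km = 1.210×10⁷ m.
Kepler's third law: T = 2π√(r³/μ) = 2π√((1.210×10⁷)³ / 4.283×10¹³).
r³/μ = 4.137×10⁷ s², so T = 2π × 6.432×10³ = 4.041×10⁴ s.
Converting: 4.041×10⁴ s ÷ 60.00 = 673.5 min.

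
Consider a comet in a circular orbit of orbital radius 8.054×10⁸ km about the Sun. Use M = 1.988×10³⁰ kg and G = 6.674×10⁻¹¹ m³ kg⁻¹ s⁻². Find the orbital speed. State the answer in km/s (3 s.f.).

v ≈ 12.8 km/s

μ = GM = 6.674×10⁻¹¹ × 1.988×10³⁰ = 1.327×10²⁰ m³/s².
r = 8.054×10⁸ km = 8.054×10¹¹ m.
For a circular orbit v = √(μ/r) = √(1.327×10²⁰ / 8.054×10¹¹) = √(1.647×10⁸) = 12830 m/s.
That is 12.83 km/s.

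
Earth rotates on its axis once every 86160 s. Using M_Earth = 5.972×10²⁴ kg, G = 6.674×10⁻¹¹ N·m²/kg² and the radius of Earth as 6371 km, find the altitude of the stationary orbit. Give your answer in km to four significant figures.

h_sync ≈ 35790 km

μ = GM = 6.674×10⁻¹¹ × 5.972×10²⁴ = 3.986×10¹⁴ m³/s².
A synchronous orbit has period T, so by Kepler's third law a = (μT²/4π²)^(1/3).
μT²/4π² = 3.986×10¹⁴ × (8.616×10⁴)² / 39.48 = 7.495×10²² m³.
a = 4.216×10⁷ m = 42162 km.
Altitude h = a − R = 42162 − 6371 = 35791 km.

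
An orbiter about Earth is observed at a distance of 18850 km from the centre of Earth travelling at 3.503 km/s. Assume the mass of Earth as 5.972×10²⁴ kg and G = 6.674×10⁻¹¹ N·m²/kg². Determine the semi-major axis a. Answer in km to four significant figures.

μ = GM = 6.674×10⁻¹¹ × 5.972×10²⁴ = 3.986×10¹⁴ m³/s².
r = 1.885×10⁷ m.
Vis-viva rearranged: 1/a = 2/r − v²/μ = 1.061×10⁻⁷ − 3.079×10⁻⁸ = 7.531×10⁻⁸ m⁻¹.
a = 1.328×10⁷ m = 13278 km.

a ≈ 13280 km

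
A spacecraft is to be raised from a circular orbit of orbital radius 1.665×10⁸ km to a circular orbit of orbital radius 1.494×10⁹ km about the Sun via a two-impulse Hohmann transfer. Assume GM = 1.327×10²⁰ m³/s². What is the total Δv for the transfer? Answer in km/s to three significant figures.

Δv_total ≈ 14.8 km/s

r₁ = 1.665×10⁸ km = 1.665×10¹¹ m.
r₂ = 1.494×10⁹ km = 1.494×10¹² m.
Transfer ellipse a_t = (r₁ + r₂)/2 = 8.302×10¹¹ m.
At r₁: circular v_c1 = √(μ/r₁) = 28230 m/s; transfer-perihelion v_p = √[μ(2/r₁ − 1/a_t)] = 37870 m/s.
Δv₁ = v_p − v_c1 = 9639 m/s.
At r₂: circular v_c2 = √(μ/r₂) = 9425 m/s; transfer-aphelion v_a = √[μ(2/r₂ − 1/a_t)] = 4220 m/s.
Δv₂ = v_c2 − v_a = 5204 m/s.
Total Δv = Δv₁ + Δv₂ = 14840 m/s = 14.84 km/s.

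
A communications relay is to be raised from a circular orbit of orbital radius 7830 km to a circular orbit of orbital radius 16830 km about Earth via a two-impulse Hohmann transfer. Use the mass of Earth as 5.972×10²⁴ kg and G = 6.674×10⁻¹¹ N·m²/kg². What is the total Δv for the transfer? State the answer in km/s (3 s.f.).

μ = GM = 6.674×10⁻¹¹ × 5.972×10²⁴ = 3.986×10¹⁴ m³/s².
r₁ = 7830 km = 7.830×10⁶ m.
r₂ = 16830 km = 1.683×10⁷ m.
Transfer ellipse a_t = (r₁ + r₂)/2 = 1.233×10⁷ m.
At r₁: circular v_c1 = √(μ/r₁) = 7135 m/s; transfer-perigee v_p = √[μ(2/r₁ − 1/a_t)] = 8336 m/s.
Δv₁ = v_p − v_c1 = 1201 m/s.
At r₂: circular v_c2 = √(μ/r₂) = 4866 m/s; transfer-apogee v_a = √[μ(2/r₂ − 1/a_t)] = 3878 m/s.
Δv₂ = v_c2 − v_a = 988.4 m/s.
Total Δv = Δv₁ + Δv₂ = 2189 m/s = 2.189 km/s.

Δv_total ≈ 2.19 km/s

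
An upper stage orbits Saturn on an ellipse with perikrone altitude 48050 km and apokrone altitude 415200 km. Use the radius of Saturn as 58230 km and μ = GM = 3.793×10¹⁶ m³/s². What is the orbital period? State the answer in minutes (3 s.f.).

r_p = 58230 + 48050 = 106280 km = 1.0628×10⁸ m.
r_a = 58230 + 415200 = 473430 km = 4.7343×10⁸ m.
Semi-major axis a = (r_p + r_a)/2 = (1.0628×10⁵ + 4.7343×10⁵)/2 = 2.8986×10⁵ km = 2.899×10⁸ m.
By Kepler's third law T = 2π√(a³/μ) = 2π × 2.534×10⁴ = 1.592×10⁵ s.
= 2653 minutes.

T ≈ 2650 minutes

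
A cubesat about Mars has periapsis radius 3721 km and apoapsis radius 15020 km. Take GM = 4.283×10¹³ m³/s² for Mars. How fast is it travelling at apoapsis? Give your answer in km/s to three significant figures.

Semi-major axis a = (r_p + r_a)/2 = 9370.5 km = 9.370×10⁶ m.
Vis-viva: v² = μ(2/r − 1/a) = 4.283×10¹³ × (1.332×10⁻⁷ − 1.067×10⁻⁷) = 1.132×10⁶ m²/s².
v = 1064 m/s = 1.064 km/s.

v ≈ 1.06 km/s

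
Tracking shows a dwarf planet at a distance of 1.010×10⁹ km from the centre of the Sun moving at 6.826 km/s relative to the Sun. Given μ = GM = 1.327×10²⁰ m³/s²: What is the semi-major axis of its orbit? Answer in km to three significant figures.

a ≈ 6.14×10⁸ km

r = 1.010×10¹² m.
Specific orbital energy ε = v²/2 − μ/r = (6826)²/2 − 1.327×10²⁰/1.010×10¹² = -1.081×10⁸ J/kg.
Since ε = −μ/(2a), a = −μ/(2ε) = 6.138×10¹¹ m = 6.1385×10⁸ km.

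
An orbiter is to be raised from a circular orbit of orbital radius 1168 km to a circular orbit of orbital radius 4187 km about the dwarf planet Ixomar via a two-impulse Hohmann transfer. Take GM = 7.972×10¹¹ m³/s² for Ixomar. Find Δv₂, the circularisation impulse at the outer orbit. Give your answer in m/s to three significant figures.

r₁ = 1168 km = 1.168×10⁶ m.
r₂ = 4187 km = 4.187×10⁶ m.
Transfer ellipse a_t = (r₁ + r₂)/2 = 2.678×10⁶ m.
At r₁: circular v_c1 = √(μ/r₁) = 826.2 m/s; transfer-periapsis v_p = √[μ(2/r₁ − 1/a_t)] = 1033 m/s.
At r₂: circular v_c2 = √(μ/r₂) = 436.3 m/s; transfer-apoapsis v_a = √[μ(2/r₂ − 1/a_t)] = 288.2 m/s.
Δv₂ = v_c2 − v_a = 148.2 m/s.

Δv ≈ 148 m/s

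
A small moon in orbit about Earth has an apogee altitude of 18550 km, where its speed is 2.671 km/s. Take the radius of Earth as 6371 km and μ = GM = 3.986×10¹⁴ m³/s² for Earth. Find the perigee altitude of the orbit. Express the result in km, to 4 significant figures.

r_a = 6371 + 18550 = 24921 km = 2.492×10⁷ m.
Specific energy ε = v²/2 − μ/r = -1.243×10⁷ J/kg, so a = −μ/(2ε) = 1.604×10⁷ m.
The apsides satisfy r_p + r_a = 2a, so the perigee radius is 2a − r_a = 7.153×10⁶ m = 7153.2 km.
Perigee altitude = 7153.2 − 6371 = 782.23 km.

perigee altitude ≈ 782.2 km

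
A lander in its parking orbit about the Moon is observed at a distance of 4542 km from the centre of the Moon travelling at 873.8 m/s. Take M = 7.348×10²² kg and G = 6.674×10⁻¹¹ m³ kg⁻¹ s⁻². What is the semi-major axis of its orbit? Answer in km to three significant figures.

a ≈ 3510 km

μ = GM = 6.674×10⁻¹¹ × 7.348×10²² = 4.904×10¹² m³/s².
r = 4.542×10⁶ m.
Vis-viva rearranged: 1/a = 2/r − v²/μ = 4.403×10⁻⁷ − 1.557×10⁻⁷ = 2.846×10⁻⁷ m⁻¹.
a = 3.513×10⁶ m = 3513.2 km.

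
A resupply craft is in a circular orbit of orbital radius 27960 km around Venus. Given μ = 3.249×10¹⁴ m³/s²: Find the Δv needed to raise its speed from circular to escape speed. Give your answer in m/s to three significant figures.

Δv ≈ 1410 m/s

r = 27960 km = 2.796×10⁷ m.
Circular speed v_c = √(μ/r) = 3409 m/s.
Escape speed v_esc = √(2μ/r) = √2 × v_c = 4821 m/s.
Δv = v_esc − v_c = 1412 m/s.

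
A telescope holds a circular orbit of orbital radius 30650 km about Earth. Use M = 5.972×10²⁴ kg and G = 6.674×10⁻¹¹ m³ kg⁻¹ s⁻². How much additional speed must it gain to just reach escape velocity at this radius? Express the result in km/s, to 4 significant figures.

Δv ≈ 1.494 km/s

μ = GM = 6.674×10⁻¹¹ × 5.972×10²⁴ = 3.986×10¹⁴ m³/s².
r = 30650 km = 3.065×10⁷ m.
Circular speed v_c = √(μ/r) = 3606 m/s.
Escape speed v_esc = √(2μ/r) = √2 × v_c = 5100 m/s.
Δv = v_esc − v_c = 1494 m/s = 1.494 km/s.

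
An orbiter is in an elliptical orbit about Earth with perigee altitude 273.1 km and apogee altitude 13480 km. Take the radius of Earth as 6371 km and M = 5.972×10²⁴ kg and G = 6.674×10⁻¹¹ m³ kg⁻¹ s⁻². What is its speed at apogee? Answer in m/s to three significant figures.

μ = GM = 6.674×10⁻¹¹ × 5.972×10²⁴ = 3.986×10¹⁴ m³/s².
r_p = 6371 + 273.1 = 6644.1 km = 6.6441×10⁶ m.
r_a = 6371 + 13480 = 19851 km = 1.9851×10⁷ m.
Semi-major axis a = (r_p + r_a)/2 = 13248 km = 1.325×10⁷ m.
Vis-viva: v² = μ(2/r − 1/a) = 3.986×10¹⁴ × (1.008×10⁻⁷ − 7.549×10⁻⁸) = 1.007×10⁷ m²/s².
v = 3173 m/s.

v ≈ 3170 m/s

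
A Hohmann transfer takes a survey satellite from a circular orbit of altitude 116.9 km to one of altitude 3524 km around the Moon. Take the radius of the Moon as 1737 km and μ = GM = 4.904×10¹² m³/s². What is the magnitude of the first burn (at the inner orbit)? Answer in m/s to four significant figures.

r₁ = 1737 + 116.9 = 1853.9 km = 1.8539×10⁶ m.
r₂ = 1737 + 3524 = 5261.0 km = 5.2610×10⁶ m.
Transfer ellipse a_t = (r₁ + r₂)/2 = 3.557×10⁶ m.
At r₁: circular v_c1 = √(μ/r₁) = 1626 m/s; transfer-perilune v_p = √[μ(2/r₁ − 1/a_t)] = 1978 m/s.
Δv₁ = v_p − v_c1 = 351.4 m/s.

Δv ≈ 351.4 m/s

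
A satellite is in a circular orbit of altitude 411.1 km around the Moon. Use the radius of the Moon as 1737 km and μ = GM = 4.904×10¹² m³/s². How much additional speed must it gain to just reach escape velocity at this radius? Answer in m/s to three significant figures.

Δv ≈ 626 m/s

r = 1737 + 411.1 = 2148.1 km = 2.1481×10⁶ m.
Circular speed v_c = √(μ/r) = 1511 m/s.
Escape speed v_esc = √(2μ/r) = √2 × v_c = 2137 m/s.
Δv = v_esc − v_c = 625.9 m/s.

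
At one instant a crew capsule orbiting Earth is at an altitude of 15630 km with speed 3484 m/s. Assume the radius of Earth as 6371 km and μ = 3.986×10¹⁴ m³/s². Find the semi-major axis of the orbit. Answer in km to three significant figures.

r = 6371 + 15630 = 22001 km = 2.200×10⁷ m.
Vis-viva rearranged: 1/a = 2/r − v²/μ = 9.090×10⁻⁸ − 3.045×10⁻⁸ = 6.045×10⁻⁸ m⁻¹.
a = 1.654×10⁷ m = 16542 km.

a ≈ 16500 km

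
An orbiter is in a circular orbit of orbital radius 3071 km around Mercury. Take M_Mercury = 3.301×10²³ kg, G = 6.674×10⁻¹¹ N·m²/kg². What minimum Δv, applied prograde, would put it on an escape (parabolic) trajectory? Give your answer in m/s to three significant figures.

μ = GM = 6.674×10⁻¹¹ × 3.301×10²³ = 2.203×10¹³ m³/s².
r = 3071 km = 3.071×10⁶ m.
Circular speed v_c = √(μ/r) = 2678 m/s.
Escape speed v_esc = √(2μ/r) = √2 × v_c = 3788 m/s.
Δv = v_esc − v_c = 1109 m/s.

Δv ≈ 1110 m/s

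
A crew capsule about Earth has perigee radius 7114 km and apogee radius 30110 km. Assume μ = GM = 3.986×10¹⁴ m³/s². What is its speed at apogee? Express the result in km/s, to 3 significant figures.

Semi-major axis a = (r_p + r_a)/2 = 18612 km = 1.861×10⁷ m.
Vis-viva: v² = μ(2/r − 1/a) = 3.986×10¹⁴ × (6.642×10⁻⁸ − 5.373×10⁻⁸) = 5.060×10⁶ m²/s².
v = 2249 m/s = 2.249 km/s.

v ≈ 2.25 km/s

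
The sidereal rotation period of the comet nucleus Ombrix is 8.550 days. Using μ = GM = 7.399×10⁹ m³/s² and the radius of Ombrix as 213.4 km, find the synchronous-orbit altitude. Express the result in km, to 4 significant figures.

h_sync ≈ 4463 km

T = 8.550 days = 7.387×10⁵ s.
A synchronous orbit has period T, so by Kepler's third law a = (μT²/4π²)^(1/3).
μT²/4π² = 7.399×10⁹ × (7.387×10⁵)² / 39.48 = 1.023×10²⁰ m³.
a = 4.677×10⁶ m = 4676.5 km.
Altitude h = a − R = 4676.5 − 213.4 = 4463.1 km.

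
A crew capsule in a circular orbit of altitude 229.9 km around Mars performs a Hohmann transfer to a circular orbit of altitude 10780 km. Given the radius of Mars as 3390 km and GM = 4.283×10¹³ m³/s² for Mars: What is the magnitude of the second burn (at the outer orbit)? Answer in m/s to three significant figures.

r₁ = 3390 + 229.9 = 3619.9 km = 3.6199×10⁶ m.
r₂ = 3390 + 10780 = 14170 km = 1.4170×10⁷ m.
Transfer ellipse a_t = (r₁ + r₂)/2 = 8.895×10⁶ m.
At r₁: circular v_c1 = √(μ/r₁) = 3440 m/s; transfer-periapsis v_p = √[μ(2/r₁ − 1/a_t)] = 4341 m/s.
At r₂: circular v_c2 = √(μ/r₂) = 1739 m/s; transfer-apoapsis v_a = √[μ(2/r₂ − 1/a_t)] = 1109 m/s.
Δv₂ = v_c2 − v_a = 629.5 m/s.

Δv ≈ 629 m/s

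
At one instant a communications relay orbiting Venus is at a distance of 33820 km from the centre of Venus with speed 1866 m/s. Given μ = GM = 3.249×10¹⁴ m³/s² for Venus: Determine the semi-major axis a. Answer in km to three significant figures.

a ≈ 20700 km

r = 3.382×10⁷ m.
Vis-viva rearranged: 1/a = 2/r − v²/μ = 5.914×10⁻⁸ − 1.072×10⁻⁸ = 4.842×10⁻⁸ m⁻¹.
a = 2.065×10⁷ m = 20653 km.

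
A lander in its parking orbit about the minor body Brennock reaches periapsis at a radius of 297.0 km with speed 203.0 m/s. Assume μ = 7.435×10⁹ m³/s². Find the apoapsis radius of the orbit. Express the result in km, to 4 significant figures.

apoapsis radius ≈ 1382 km

r_p = 2.970×10⁵ m.
Specific energy ε = v²/2 − μ/r = -4.429×10³ J/kg, so a = −μ/(2ε) = 8.393×10⁵ m.
The apsides satisfy r_p + r_a = 2a, so the apoapsis radius is 2a − r_p = 1.382×10⁶ m = 1381.6 km.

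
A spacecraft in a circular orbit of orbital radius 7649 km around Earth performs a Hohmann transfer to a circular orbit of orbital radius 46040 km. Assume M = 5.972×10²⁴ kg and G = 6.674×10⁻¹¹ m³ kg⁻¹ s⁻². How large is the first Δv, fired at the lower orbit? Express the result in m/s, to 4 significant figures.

Δv ≈ 2235 m/s

μ = GM = 6.674×10⁻¹¹ × 5.972×10²⁴ = 3.986×10¹⁴ m³/s².
r₁ = 7649 km = 7.649×10⁶ m.
r₂ = 46040 km = 4.604×10⁷ m.
Transfer ellipse a_t = (r₁ + r₂)/2 = 2.684×10⁷ m.
At r₁: circular v_c1 = √(μ/r₁) = 7219 m/s; transfer-perigee v_p = √[μ(2/r₁ − 1/a_t)] = 9453 m/s.
Δv₁ = v_p − v_c1 = 2235 m/s.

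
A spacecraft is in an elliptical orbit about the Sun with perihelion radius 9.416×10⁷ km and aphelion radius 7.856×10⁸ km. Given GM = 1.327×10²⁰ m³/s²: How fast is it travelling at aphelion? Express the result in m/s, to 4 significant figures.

v ≈ 6013 m/s

Semi-major axis a = (r_p + r_a)/2 = 4.3988×10⁸ km = 4.399×10¹¹ m.
Vis-viva: v² = μ(2/r − 1/a) = 1.327×10²⁰ × (2.546×10⁻¹² − 2.273×10⁻¹²) = 3.616×10⁷ m²/s².
v = 6013 m/s.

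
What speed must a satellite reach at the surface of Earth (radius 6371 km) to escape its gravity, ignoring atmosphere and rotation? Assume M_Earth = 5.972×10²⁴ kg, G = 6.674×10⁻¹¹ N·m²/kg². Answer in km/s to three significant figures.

μ = GM = 6.674×10⁻¹¹ × 5.972×10²⁴ = 3.986×10¹⁴ m³/s².
r = R = 6.371×10⁶ m.
Escape speed v_esc = √(2μ/r) = √(2 × 3.986×10¹⁴ / 6.371×10⁶) = √(1.251×10⁸) = 11190 m/s.
= 11.19 km/s.

v_esc ≈ 11.2 km/s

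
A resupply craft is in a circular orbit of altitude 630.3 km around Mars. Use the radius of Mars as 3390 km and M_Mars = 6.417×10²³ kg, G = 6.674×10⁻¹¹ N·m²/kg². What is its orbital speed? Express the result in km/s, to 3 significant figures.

μ = GM = 6.674×10⁻¹¹ × 6.417×10²³ = 4.283×10¹³ m³/s².
r = 3390 + 630.3 = 4020.3 km = 4.0203×10⁶ m.
For a circular orbit v = √(μ/r) = √(4.283×10¹³ / 4.020×10⁶) = √(1.065×10⁷) = 3264 m/s.
That is 3.264 km/s.

v ≈ 3.26 km/s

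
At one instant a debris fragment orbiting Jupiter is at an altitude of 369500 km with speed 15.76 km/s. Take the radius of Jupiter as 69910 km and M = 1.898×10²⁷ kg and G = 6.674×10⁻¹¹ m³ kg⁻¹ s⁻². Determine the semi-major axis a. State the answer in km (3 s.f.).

a ≈ 3.86×10⁵ km

μ = GM = 6.674×10⁻¹¹ × 1.898×10²⁷ = 1.267×10¹⁷ m³/s².
r = 69910 + 369500 = 4.3941×10⁵ km = 4.394×10⁸ m.
Specific orbital energy ε = v²/2 − μ/r = (15760)²/2 − 1.267×10¹⁷/4.394×10⁸ = -1.641×10⁸ J/kg.
Since ε = −μ/(2a), a = −μ/(2ε) = 3.860×10⁸ m = 3.8599×10⁵ km.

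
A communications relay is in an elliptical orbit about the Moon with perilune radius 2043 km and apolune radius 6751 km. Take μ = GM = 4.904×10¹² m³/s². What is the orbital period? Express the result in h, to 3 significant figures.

T ≈ 7.27 h

Semi-major axis a = (r_p + r_a)/2 = (2043.0 + 6751.0)/2 = 4397.0 km = 4.397×10⁶ m.
By Kepler's third law T = 2π√(a³/μ) = 2π × 4.164×10³ = 2.616×10⁴ s.
= 7.267 h.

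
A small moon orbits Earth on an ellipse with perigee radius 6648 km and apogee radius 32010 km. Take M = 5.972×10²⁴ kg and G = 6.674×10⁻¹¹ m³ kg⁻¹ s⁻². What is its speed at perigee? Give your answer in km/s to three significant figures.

v ≈ 9.96 km/s

μ = GM = 6.674×10⁻¹¹ × 5.972×10²⁴ = 3.986×10¹⁴ m³/s².
Semi-major axis a = (r_p + r_a)/2 = 19329 km = 1.933×10⁷ m.
Vis-viva: v² = μ(2/r − 1/a) = 3.986×10¹⁴ × (3.008×10⁻⁷ − 5.174×10⁻⁸) = 9.929×10⁷ m²/s².
v = 9964 m/s = 9.964 km/s.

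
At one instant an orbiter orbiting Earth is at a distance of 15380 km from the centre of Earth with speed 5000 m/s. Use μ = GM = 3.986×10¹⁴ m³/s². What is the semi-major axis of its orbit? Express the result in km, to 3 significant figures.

a ≈ 14900 km

r = 1.538×10⁷ m.
Specific orbital energy ε = v²/2 − μ/r = (5000)²/2 − 3.986×10¹⁴/1.538×10⁷ = -1.342×10⁷ J/kg.
Since ε = −μ/(2a), a = −μ/(2ε) = 1.485×10⁷ m = 14855 km.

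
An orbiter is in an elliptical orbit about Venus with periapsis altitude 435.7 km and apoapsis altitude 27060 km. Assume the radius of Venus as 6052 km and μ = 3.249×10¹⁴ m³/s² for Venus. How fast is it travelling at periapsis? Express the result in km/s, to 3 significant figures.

v ≈ 9.15 km/s

r_p = 6052 + 435.7 = 6487.7 km = 6.4877×10⁶ m.
r_a = 6052 + 27060 = 33112 km = 3.3112×10⁷ m.
Semi-major axis a = (r_p + r_a)/2 = 19800 km = 1.980×10⁷ m.
Vis-viva: v² = μ(2/r − 1/a) = 3.249×10¹⁴ × (3.083×10⁻⁷ − 5.051×10⁻⁸) = 8.375×10⁷ m²/s².
v = 9151 m/s = 9.151 km/s.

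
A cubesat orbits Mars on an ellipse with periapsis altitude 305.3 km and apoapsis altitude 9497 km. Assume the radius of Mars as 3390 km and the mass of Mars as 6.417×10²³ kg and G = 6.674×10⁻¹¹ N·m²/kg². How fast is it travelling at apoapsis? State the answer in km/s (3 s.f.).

μ = GM = 6.674×10⁻¹¹ × 6.417×10²³ = 4.283×10¹³ m³/s².
r_p = 3390 + 305.3 = 3695.3 km = 3.6953×10⁶ m.
r_a = 3390 + 9497 = 12887 km = 1.2887×10⁷ m.
Semi-major axis a = (r_p + r_a)/2 = 8291.1 km = 8.291×10⁶ m.
Vis-viva: v² = μ(2/r − 1/a) = 4.283×10¹³ × (1.552×10⁻⁷ − 1.206×10⁻⁷) = 1.481×10⁶ m²/s².
v = 1217 m/s = 1.217 km/s.

v ≈ 1.22 km/s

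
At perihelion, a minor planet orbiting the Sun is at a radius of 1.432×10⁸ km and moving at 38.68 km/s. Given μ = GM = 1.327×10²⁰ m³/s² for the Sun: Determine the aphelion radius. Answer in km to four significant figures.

r_p = 1.432×10¹¹ m.
Specific energy ε = v²/2 − μ/r = -1.786×10⁸ J/kg, so a = −μ/(2ε) = 3.715×10¹¹ m.
The apsides satisfy r_p + r_a = 2a, so the aphelion radius is 2a − r_p = 5.998×10¹¹ m = 5.9978×10⁸ km.

aphelion radius ≈ 5.998×10⁸ km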